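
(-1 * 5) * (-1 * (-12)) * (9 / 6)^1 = -90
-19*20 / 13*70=-26600 / 13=-2046.15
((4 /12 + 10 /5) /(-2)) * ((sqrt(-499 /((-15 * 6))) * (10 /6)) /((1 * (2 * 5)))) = -7 * sqrt(4990) /1080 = -0.46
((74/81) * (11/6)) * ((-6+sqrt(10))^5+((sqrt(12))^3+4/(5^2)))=-329424172/6075+3256 * sqrt(3)/81+4143260 * sqrt(10)/243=-238.31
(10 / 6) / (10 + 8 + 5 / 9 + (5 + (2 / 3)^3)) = 0.07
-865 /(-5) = 173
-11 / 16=-0.69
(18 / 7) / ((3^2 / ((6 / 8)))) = 3 / 14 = 0.21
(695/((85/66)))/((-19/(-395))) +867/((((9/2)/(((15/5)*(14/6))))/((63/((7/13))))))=169012.98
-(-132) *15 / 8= 495 / 2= 247.50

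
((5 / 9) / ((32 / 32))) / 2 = 5 / 18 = 0.28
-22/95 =-0.23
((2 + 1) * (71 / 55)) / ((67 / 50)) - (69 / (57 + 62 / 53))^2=1.48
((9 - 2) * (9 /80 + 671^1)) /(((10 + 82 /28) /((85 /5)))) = 44722937 /7240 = 6177.20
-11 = -11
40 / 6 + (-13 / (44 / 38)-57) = -4063 / 66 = -61.56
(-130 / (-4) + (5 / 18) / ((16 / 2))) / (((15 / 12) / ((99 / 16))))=10307 / 64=161.05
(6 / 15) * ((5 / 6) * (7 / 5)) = 7 / 15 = 0.47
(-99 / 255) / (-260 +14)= 11 / 6970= 0.00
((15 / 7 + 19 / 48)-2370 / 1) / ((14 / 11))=-8750137 / 4704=-1860.15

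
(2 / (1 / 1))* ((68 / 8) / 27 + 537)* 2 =58030 / 27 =2149.26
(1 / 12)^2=1 / 144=0.01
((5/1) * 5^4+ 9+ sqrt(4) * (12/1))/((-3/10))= -31580/3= -10526.67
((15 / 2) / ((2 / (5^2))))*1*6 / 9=125 / 2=62.50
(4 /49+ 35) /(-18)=-191 /98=-1.95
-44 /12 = -3.67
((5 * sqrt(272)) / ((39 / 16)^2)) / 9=5120 * sqrt(17) / 13689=1.54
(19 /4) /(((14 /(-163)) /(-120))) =6636.43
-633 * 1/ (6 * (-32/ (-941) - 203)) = 198551/ 381982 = 0.52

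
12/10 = 6/5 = 1.20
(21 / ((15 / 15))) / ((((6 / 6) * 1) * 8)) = 21 / 8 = 2.62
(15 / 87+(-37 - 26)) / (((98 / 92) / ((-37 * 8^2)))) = 198466816 / 1421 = 139667.01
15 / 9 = 5 / 3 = 1.67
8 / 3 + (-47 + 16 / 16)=-130 / 3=-43.33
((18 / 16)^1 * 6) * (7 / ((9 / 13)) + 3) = 177 / 2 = 88.50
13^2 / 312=13 / 24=0.54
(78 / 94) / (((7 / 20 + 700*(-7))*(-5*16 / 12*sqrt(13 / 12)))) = 18*sqrt(39) / 4605671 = 0.00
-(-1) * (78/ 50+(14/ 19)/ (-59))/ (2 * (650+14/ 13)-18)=563797/ 467849350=0.00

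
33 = 33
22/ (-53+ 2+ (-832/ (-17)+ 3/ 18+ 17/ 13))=-29172/ 775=-37.64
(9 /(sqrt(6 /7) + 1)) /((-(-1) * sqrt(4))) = 63 /2-9 * sqrt(42) /2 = 2.34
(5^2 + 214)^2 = 57121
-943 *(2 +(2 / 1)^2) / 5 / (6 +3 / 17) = -32062 / 175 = -183.21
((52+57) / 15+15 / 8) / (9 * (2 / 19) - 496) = -20843 / 1128720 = -0.02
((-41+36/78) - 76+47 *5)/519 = 1540/6747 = 0.23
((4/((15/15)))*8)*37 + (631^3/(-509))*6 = -1506834890/509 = -2960382.89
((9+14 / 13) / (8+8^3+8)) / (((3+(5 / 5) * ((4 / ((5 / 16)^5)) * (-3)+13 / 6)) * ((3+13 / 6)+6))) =-1228125 / 2889652479428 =-0.00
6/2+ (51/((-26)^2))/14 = 28443/9464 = 3.01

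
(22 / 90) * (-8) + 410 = 18362 / 45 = 408.04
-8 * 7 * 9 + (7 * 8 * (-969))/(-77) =2208/11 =200.73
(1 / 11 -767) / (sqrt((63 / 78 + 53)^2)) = -14.25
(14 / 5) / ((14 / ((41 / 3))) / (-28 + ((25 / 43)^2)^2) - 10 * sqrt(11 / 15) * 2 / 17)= 63079228941331898001 / 621628466737163250895 - 134676854402146247226 * sqrt(165) / 621628466737163250895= -2.68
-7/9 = -0.78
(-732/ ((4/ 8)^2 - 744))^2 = 0.97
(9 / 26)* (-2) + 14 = 173 / 13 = 13.31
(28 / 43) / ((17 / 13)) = 364 / 731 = 0.50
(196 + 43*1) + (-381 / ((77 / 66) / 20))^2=2090330111 / 49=42659798.18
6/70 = 3/35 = 0.09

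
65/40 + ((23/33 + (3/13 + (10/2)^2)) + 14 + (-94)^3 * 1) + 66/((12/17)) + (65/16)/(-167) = -951933690743/1146288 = -830448.97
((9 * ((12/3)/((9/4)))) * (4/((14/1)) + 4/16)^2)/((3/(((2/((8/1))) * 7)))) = 75/28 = 2.68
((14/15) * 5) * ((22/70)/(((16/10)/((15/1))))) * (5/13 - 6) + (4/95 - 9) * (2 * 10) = -253293/988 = -256.37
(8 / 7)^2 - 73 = -3513 / 49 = -71.69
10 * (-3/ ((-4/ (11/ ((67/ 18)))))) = 1485/ 67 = 22.16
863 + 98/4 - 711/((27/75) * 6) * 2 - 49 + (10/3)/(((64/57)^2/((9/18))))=2230133/12288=181.49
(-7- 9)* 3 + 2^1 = -46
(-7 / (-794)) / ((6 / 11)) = 77 / 4764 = 0.02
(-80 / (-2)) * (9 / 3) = 120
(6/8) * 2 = 3/2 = 1.50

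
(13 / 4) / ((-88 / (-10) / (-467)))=-30355 / 176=-172.47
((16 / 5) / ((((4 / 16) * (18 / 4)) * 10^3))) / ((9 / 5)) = 16 / 10125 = 0.00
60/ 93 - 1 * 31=-941/ 31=-30.35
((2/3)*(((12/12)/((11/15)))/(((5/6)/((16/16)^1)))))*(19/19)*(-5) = -60/11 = -5.45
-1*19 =-19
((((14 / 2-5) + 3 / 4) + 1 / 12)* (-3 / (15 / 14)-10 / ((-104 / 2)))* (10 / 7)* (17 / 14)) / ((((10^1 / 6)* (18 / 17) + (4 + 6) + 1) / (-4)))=555169 / 138229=4.02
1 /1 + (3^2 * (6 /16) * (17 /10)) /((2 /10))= 475 /16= 29.69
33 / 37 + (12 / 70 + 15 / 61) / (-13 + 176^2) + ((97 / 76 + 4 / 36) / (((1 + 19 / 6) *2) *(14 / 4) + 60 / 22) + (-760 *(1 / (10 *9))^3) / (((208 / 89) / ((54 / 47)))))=4023319054564338649 / 4303502345456987400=0.93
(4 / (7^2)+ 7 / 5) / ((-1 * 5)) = -363 / 1225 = -0.30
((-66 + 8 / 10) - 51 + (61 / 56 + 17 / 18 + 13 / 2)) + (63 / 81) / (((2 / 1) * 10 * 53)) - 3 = -110.67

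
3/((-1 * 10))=-3/10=-0.30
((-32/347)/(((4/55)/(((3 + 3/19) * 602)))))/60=-264880/6593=-40.18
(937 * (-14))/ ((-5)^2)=-524.72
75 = 75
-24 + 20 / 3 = -17.33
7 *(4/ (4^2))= 7/ 4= 1.75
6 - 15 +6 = -3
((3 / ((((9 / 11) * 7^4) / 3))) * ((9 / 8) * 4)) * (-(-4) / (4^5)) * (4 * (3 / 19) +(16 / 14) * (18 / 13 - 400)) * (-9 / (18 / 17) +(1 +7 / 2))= 19467657 / 132842528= 0.15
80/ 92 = 0.87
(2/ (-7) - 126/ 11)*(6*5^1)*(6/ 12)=-13560/ 77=-176.10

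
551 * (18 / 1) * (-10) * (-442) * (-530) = -23233906800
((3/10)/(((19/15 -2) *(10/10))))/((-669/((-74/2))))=-111/4906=-0.02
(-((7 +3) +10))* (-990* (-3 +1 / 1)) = -39600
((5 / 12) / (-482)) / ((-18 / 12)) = 5 / 8676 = 0.00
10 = 10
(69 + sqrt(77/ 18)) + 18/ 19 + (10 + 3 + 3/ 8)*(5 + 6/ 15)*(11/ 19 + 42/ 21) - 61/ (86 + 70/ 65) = sqrt(154)/ 6 + 54955373/ 215080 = 257.58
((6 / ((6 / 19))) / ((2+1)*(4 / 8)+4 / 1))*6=20.73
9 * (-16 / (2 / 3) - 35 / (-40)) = -1665 / 8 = -208.12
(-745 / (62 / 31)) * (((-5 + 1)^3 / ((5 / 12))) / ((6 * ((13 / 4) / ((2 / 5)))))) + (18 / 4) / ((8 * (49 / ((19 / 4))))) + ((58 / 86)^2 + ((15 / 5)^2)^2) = 473074115667 / 376900160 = 1255.17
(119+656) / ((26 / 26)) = 775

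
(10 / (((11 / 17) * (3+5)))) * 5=425 / 44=9.66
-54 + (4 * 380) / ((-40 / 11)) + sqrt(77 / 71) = -472 + sqrt(5467) / 71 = -470.96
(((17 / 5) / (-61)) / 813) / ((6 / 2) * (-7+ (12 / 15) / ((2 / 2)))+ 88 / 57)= 323 / 80357191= 0.00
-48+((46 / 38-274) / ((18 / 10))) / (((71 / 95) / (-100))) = 182068 / 9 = 20229.78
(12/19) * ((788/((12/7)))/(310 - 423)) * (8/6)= -22064/6441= -3.43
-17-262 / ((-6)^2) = -24.28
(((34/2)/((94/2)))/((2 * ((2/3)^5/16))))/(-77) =-4131/14476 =-0.29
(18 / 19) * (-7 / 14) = -9 / 19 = -0.47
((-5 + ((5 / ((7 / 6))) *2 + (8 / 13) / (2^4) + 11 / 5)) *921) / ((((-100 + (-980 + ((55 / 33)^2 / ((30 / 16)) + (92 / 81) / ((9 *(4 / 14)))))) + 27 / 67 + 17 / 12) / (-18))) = 8561971391796 / 95673084325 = 89.49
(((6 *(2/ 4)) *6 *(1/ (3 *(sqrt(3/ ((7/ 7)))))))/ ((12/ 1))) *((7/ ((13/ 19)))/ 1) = 133 *sqrt(3)/ 78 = 2.95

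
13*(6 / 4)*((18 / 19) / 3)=6.16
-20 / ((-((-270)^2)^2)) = 1 / 265720500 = 0.00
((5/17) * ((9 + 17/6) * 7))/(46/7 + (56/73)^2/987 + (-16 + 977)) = 4356803885/173031468322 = 0.03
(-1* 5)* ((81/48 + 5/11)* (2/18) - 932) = 7379555/1584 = 4658.81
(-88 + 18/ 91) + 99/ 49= -54643/ 637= -85.78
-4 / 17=-0.24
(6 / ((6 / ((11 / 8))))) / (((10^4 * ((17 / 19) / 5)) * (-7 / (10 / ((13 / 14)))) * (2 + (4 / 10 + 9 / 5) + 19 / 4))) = -0.00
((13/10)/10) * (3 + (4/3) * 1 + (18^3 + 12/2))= 227851/300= 759.50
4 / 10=2 / 5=0.40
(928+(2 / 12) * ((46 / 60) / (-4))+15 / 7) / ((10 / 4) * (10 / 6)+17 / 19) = 89067421 / 484680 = 183.77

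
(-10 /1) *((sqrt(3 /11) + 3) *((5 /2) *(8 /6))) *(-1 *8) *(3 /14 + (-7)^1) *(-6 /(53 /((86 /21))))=6536000 *sqrt(33) /85701 + 6536000 /2597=2954.86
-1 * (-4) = 4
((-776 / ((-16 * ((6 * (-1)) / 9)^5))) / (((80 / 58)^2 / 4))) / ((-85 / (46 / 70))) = 5.99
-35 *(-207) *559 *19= 76949145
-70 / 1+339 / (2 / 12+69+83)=-61876 / 913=-67.77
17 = 17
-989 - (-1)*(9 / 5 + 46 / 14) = -34437 / 35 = -983.91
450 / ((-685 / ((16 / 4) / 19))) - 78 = -203394 / 2603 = -78.14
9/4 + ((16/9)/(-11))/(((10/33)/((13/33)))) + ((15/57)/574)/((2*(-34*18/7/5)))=71317511/34961520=2.04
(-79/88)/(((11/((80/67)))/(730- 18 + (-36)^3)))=36295760/8107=4477.09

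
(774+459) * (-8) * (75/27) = -27400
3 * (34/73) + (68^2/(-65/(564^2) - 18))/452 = 39152004870/47232066457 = 0.83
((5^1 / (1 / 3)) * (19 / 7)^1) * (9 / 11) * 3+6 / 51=130969 / 1309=100.05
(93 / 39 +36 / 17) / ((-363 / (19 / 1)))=-18905 / 80223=-0.24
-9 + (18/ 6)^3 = 18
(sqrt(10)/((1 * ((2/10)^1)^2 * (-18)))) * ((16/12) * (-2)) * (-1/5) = -20 * sqrt(10)/27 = -2.34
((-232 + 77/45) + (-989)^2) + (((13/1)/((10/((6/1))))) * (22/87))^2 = 185042105974/189225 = 977894.60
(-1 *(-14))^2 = 196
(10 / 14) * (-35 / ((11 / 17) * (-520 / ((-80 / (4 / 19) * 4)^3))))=-37312960000 / 143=-260929790.21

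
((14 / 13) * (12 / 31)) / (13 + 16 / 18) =1512 / 50375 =0.03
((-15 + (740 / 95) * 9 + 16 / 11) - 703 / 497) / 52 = 2864055 / 2700698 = 1.06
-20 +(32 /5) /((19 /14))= -15.28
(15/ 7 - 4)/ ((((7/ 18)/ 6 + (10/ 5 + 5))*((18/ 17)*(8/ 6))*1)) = -1989/ 10682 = -0.19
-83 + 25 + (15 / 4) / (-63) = -58.06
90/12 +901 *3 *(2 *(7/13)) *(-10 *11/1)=-8325045/26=-320194.04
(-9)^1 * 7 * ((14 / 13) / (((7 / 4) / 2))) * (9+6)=-15120 / 13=-1163.08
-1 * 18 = -18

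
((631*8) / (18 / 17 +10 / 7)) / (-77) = -10727 / 407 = -26.36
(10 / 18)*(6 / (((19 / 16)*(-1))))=-160 / 57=-2.81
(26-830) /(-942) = 134 /157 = 0.85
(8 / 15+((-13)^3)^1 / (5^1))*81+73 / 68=-12086023 / 340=-35547.13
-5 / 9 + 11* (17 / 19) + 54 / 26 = 11.36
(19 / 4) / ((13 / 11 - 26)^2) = 0.01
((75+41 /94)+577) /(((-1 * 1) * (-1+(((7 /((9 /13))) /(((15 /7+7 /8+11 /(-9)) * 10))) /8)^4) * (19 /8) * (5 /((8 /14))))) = 31.40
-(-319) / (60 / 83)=26477 / 60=441.28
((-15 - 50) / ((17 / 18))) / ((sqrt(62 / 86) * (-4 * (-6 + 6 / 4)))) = -4.50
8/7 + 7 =57/7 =8.14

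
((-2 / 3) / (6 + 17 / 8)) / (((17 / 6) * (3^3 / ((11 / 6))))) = -176 / 89505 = -0.00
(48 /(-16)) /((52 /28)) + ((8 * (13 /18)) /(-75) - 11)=-111376 /8775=-12.69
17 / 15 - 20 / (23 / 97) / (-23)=38093 / 7935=4.80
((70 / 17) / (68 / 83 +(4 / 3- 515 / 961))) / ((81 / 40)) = 223336400 / 177569199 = 1.26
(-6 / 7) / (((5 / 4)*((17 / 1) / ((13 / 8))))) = -39 / 595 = -0.07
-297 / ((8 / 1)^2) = -297 / 64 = -4.64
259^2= 67081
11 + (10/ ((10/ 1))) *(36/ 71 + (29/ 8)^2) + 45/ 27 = 358717/ 13632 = 26.31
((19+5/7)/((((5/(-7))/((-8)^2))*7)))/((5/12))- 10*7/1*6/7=-116484/175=-665.62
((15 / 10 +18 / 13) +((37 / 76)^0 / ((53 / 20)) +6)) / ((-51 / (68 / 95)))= -25526 / 196365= -0.13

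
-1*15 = -15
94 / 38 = 47 / 19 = 2.47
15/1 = 15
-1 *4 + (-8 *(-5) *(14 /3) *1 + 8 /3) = 185.33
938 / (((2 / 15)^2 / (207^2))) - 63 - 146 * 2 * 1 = 4521640015 / 2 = 2260820007.50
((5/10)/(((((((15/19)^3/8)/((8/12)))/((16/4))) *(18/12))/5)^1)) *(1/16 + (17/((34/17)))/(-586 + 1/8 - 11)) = 33718844/9669375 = 3.49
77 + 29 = 106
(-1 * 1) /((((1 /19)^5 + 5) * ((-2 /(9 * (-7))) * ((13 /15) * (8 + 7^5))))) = -2736741 /6330560288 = -0.00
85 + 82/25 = 2207/25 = 88.28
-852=-852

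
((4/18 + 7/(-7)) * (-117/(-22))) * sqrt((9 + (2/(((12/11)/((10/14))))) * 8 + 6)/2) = -13 * sqrt(22470)/132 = -14.76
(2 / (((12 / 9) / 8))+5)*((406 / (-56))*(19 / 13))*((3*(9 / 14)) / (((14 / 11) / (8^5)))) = -5697533952 / 637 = -8944323.32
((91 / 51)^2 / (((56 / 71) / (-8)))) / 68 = -83993 / 176868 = -0.47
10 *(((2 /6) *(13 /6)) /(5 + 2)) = 65 /63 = 1.03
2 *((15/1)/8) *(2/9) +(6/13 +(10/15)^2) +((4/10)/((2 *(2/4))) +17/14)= 13733/4095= 3.35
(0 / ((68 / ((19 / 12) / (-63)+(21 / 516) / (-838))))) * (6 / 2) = 0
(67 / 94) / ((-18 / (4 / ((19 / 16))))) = -1072 / 8037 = -0.13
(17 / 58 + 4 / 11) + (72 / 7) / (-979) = 23351 / 36134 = 0.65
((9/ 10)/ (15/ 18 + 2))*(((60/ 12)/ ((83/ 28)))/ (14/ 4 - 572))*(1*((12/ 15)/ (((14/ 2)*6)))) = -48/ 2673845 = -0.00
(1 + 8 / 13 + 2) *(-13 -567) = -27260 / 13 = -2096.92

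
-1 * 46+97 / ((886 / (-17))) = -42405 / 886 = -47.86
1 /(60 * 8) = 1 /480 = 0.00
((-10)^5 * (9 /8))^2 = 12656250000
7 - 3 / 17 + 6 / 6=133 / 17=7.82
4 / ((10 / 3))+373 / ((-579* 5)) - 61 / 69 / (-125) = 1794848 / 1664625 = 1.08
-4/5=-0.80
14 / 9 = 1.56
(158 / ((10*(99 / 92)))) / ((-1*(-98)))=3634 / 24255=0.15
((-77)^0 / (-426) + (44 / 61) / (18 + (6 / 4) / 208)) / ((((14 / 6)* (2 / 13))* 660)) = 963911 / 6056123920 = 0.00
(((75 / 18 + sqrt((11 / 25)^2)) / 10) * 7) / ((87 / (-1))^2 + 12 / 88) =53207 / 124890750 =0.00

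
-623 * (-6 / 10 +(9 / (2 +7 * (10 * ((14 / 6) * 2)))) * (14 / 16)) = 14153937 / 39440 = 358.87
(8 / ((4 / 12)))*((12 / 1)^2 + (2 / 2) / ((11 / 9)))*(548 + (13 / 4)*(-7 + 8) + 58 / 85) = 1793625606 / 935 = 1918316.16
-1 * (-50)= 50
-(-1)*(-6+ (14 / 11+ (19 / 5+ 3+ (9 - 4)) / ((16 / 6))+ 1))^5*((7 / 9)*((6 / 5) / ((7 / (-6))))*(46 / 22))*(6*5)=-188165919963183 / 22675980800000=-8.30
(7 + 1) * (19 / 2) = 76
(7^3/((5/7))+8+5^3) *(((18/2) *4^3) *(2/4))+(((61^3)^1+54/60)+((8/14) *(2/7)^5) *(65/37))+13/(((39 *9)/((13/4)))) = 189734913472963/470125404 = 403583.62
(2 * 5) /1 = 10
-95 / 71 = -1.34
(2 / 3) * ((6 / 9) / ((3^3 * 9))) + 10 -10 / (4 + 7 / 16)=1203134 / 155277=7.75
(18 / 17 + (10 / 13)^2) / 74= 2371 / 106301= 0.02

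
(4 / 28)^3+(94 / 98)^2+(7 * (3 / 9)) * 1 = 23455 / 7203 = 3.26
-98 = -98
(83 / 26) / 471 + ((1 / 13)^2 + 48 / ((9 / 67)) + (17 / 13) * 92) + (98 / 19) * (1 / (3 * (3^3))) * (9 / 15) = 65020697503 / 136114290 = 477.69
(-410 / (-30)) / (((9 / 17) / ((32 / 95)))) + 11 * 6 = 191594 / 2565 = 74.70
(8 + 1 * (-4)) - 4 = 0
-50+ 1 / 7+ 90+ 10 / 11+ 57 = 7550 / 77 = 98.05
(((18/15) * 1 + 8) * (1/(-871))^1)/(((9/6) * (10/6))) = -92/21775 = -0.00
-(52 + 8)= -60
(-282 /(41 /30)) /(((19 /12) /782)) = -79388640 /779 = -101910.96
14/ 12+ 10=67/ 6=11.17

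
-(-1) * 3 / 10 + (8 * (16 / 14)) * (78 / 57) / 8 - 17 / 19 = 1289 / 1330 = 0.97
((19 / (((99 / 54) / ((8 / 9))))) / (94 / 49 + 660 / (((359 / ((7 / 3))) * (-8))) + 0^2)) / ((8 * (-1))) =-1336916 / 1604691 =-0.83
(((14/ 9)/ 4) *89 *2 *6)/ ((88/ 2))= 623/ 66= 9.44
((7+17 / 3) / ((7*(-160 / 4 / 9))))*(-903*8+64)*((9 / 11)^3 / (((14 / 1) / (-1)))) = -7437987 / 65219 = -114.05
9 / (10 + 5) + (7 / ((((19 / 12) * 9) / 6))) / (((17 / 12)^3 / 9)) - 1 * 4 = 2767661 / 466735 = 5.93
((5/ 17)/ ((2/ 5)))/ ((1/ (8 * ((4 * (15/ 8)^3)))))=84375/ 544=155.10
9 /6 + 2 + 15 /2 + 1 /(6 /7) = 73 /6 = 12.17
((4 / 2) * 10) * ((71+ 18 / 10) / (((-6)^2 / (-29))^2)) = 76531 / 81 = 944.83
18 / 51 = 6 / 17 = 0.35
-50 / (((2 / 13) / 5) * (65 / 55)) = -1375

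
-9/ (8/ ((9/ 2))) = -81/ 16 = -5.06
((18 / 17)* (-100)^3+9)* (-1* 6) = 107999082 / 17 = 6352887.18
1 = 1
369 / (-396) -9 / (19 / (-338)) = 133069 / 836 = 159.17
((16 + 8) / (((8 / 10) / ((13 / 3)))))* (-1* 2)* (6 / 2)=-780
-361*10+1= -3609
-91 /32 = -2.84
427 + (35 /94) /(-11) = 441483 /1034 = 426.97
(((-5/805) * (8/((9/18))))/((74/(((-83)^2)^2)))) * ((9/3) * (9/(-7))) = 10250997336/41699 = 245833.17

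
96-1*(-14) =110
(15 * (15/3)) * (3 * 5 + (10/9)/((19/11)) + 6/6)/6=35575/171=208.04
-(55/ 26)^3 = -9.47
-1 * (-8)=8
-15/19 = -0.79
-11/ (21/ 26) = -286/ 21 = -13.62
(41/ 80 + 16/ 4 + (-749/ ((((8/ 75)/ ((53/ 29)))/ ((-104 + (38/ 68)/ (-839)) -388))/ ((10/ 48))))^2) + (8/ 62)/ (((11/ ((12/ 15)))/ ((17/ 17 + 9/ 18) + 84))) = 9832793652336978225992295009/ 5682848614727680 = 1730257889829.11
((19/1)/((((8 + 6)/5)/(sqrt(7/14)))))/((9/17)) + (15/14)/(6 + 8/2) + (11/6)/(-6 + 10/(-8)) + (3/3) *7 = 16697/2436 + 1615 *sqrt(2)/252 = 15.92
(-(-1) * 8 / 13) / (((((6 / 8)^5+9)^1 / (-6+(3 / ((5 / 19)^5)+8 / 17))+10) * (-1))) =-1032087953408 / 16777961864755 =-0.06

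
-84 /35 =-12 /5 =-2.40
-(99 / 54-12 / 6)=1 / 6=0.17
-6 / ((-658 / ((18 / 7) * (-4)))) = -216 / 2303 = -0.09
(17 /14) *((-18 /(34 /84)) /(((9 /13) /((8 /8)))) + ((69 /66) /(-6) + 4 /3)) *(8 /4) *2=-47181 /154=-306.37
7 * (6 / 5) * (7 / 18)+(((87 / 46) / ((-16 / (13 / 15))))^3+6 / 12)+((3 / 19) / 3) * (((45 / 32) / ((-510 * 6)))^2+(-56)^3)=-7584896626075546559 / 820948955136000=-9239.18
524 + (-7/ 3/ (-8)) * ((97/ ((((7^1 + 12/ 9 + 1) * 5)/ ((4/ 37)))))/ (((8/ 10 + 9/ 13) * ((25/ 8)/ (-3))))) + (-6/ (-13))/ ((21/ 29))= 44157801/ 84175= 524.60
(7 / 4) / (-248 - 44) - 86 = -100455 / 1168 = -86.01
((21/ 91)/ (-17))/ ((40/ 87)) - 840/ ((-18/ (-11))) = -13614383/ 26520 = -513.36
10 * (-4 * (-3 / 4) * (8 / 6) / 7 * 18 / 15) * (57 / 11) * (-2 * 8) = -43776 / 77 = -568.52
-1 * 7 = -7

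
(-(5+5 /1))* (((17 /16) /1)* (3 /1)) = -255 /8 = -31.88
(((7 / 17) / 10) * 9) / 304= 63 / 51680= 0.00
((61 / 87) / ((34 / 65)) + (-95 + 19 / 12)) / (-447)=544723 / 2644452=0.21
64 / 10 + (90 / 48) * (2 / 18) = 793 / 120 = 6.61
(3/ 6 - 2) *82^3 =-827052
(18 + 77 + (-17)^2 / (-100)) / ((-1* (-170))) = 9211 / 17000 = 0.54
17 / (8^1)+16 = 145 / 8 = 18.12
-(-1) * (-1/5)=-1/5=-0.20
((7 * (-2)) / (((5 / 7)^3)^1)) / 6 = -2401 / 375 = -6.40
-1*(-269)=269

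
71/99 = 0.72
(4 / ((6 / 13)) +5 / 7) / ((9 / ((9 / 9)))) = 197 / 189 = 1.04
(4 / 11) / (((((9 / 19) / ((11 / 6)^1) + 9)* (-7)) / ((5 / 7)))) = -76 / 18963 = -0.00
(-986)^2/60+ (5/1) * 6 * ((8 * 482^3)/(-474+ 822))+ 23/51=190406227764/2465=77243905.79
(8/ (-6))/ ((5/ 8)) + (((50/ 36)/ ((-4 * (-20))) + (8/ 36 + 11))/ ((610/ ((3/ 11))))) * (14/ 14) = -1370971/ 644160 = -2.13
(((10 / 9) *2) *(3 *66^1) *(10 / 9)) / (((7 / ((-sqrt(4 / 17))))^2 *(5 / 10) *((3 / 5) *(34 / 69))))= 15.88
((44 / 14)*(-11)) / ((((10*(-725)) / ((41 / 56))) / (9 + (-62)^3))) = -1182300559 / 1421000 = -832.02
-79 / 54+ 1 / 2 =-26 / 27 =-0.96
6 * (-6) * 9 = -324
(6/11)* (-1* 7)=-42/11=-3.82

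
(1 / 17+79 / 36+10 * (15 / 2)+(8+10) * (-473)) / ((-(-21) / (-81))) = 15489867 / 476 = 32541.74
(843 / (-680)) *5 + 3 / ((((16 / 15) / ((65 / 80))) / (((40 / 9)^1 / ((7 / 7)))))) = 3.96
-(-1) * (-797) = -797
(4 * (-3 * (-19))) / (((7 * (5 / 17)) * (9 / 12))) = 5168 / 35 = 147.66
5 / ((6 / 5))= 4.17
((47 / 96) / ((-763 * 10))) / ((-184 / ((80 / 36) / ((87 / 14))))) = 47 / 376892352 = 0.00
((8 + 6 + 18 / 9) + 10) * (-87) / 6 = -377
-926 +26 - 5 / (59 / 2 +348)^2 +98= -91432014 / 114005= -802.00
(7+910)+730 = 1647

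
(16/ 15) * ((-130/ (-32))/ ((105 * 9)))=13/ 2835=0.00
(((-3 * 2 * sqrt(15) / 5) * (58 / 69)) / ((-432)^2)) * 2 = -29 * sqrt(15) / 2682720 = -0.00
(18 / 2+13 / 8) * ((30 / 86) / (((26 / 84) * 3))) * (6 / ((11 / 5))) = 133875 / 12298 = 10.89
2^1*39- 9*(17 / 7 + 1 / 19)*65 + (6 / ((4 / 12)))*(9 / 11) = -1987890 / 1463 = -1358.78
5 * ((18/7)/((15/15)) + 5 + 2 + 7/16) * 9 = 50445/112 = 450.40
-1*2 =-2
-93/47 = -1.98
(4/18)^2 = 4/81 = 0.05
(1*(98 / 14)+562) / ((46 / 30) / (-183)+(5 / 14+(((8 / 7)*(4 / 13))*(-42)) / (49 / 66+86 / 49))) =-2296022216670 / 22454934637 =-102.25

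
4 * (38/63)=2.41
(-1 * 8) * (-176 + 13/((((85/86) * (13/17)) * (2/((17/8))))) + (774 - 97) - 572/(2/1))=-9331/5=-1866.20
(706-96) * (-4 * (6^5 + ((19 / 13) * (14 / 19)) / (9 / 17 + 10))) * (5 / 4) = -55189719500 / 2327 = -23717111.95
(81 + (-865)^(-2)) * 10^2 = 242424904/29929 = 8100.00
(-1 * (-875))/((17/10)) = 8750/17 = 514.71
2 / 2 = 1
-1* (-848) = 848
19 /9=2.11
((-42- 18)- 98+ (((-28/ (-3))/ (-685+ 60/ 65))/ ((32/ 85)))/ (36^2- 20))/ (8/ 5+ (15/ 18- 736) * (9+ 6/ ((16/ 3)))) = 215148031955/ 10133691759114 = 0.02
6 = 6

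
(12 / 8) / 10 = 3 / 20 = 0.15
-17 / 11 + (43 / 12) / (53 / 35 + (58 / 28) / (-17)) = 112421 / 109362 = 1.03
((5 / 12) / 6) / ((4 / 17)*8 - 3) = -85 / 1368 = -0.06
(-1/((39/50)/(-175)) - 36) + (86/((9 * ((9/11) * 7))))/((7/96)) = 3633122/17199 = 211.24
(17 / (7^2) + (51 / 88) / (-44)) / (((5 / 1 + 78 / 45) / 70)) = 4749375 / 1368752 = 3.47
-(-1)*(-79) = -79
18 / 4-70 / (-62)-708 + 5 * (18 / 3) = -41687 / 62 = -672.37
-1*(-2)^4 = -16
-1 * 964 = -964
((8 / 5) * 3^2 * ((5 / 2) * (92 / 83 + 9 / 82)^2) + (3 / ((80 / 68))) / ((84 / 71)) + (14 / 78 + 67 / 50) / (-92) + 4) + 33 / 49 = 12263862216308519 / 203597486710800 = 60.24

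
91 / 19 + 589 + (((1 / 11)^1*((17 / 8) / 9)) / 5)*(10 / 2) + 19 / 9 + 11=3044321 / 5016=606.92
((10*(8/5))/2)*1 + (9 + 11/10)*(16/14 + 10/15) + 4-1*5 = 2654/105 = 25.28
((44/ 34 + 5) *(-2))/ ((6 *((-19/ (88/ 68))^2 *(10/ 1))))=-25894/ 26603895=-0.00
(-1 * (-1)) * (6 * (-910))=-5460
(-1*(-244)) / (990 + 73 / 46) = 11224 / 45613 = 0.25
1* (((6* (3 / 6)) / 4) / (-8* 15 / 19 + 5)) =-57 / 100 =-0.57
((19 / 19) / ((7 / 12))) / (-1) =-12 / 7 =-1.71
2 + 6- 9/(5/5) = -1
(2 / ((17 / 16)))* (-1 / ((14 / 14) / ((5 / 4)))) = -40 / 17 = -2.35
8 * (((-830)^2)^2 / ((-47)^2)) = 3796665680000 / 2209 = 1718725975.55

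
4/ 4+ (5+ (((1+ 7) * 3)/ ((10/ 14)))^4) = 796597926/ 625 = 1274556.68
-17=-17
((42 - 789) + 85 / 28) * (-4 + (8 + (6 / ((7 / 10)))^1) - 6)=-479113 / 98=-4888.91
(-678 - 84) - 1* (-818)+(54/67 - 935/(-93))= 416603/6231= 66.86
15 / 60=1 / 4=0.25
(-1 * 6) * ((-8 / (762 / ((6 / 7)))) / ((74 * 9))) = 8 / 98679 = 0.00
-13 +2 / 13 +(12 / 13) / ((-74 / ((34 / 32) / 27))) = -444905 / 34632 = -12.85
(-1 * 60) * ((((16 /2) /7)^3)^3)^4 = -19471113219505603606989361234575360 /2651730845859653471779023381601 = -7342.79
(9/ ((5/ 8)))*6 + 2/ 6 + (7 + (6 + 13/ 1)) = 1691/ 15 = 112.73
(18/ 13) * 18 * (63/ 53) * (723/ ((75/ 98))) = 27987.84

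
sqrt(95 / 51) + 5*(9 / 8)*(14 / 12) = sqrt(4845) / 51 + 105 / 16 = 7.93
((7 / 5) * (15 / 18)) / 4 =7 / 24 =0.29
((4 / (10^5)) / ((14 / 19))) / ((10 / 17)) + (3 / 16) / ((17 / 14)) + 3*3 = 544692991 / 59500000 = 9.15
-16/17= -0.94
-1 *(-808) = 808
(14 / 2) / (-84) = -1 / 12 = -0.08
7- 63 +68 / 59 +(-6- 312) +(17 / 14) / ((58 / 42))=-1272875 / 3422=-371.97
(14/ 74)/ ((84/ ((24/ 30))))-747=-414584/ 555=-747.00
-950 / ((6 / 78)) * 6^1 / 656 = -112.96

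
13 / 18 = 0.72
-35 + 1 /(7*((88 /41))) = -21519 /616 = -34.93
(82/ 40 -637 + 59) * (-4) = 11519/ 5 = 2303.80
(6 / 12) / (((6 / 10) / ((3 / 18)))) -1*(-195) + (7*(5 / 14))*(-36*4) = -5935 / 36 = -164.86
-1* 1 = -1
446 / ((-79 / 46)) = -20516 / 79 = -259.70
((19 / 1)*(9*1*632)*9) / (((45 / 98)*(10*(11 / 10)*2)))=5295528 / 55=96282.33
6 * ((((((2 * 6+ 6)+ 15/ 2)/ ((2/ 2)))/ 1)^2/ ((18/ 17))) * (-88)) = -324258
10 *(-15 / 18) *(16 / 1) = -400 / 3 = -133.33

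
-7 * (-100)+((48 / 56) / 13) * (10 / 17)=1082960 / 1547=700.04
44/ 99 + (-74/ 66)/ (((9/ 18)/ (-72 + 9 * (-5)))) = 26018/ 99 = 262.81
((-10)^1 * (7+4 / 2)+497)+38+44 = 489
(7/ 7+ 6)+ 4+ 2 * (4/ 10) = 59/ 5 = 11.80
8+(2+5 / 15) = 31 / 3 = 10.33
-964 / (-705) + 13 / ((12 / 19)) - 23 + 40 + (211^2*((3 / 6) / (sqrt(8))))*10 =109841 / 2820 + 222605*sqrt(2) / 4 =78741.70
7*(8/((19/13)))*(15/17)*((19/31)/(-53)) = -10920/27931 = -0.39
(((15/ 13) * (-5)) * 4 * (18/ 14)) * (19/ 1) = -51300/ 91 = -563.74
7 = 7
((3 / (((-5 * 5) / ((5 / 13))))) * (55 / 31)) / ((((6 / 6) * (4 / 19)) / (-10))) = 3135 / 806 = 3.89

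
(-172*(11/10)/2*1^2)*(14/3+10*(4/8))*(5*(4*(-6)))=109736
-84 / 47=-1.79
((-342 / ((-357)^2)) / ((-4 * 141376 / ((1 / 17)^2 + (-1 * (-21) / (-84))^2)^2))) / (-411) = -1767475 / 35186581933884014592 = -0.00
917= 917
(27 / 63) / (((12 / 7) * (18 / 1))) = 1 / 72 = 0.01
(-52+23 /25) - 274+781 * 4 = 69973 /25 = 2798.92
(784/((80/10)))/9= 10.89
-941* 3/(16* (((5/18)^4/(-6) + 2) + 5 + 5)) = -111130218/7557647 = -14.70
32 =32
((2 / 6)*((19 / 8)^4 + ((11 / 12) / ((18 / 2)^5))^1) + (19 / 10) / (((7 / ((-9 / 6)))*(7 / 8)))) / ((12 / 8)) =5407913249191 / 799967508480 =6.76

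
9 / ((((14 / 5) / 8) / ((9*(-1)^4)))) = 1620 / 7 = 231.43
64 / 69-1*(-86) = 5998 / 69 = 86.93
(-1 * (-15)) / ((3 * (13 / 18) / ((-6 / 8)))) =-135 / 26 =-5.19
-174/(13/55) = -9570/13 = -736.15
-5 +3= -2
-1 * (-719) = 719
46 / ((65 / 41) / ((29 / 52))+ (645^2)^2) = 54694 / 205788315946505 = 0.00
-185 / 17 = -10.88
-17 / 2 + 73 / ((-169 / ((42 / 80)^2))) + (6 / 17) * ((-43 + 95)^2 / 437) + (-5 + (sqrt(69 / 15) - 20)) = -63147045797 / 2008801600 + sqrt(115) / 5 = -29.29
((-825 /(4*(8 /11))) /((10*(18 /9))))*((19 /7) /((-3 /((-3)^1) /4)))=-34485 /224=-153.95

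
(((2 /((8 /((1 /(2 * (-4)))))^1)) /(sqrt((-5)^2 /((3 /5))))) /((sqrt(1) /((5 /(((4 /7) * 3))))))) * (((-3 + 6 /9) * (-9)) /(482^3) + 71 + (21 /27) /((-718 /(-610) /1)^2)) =-65065285982963147 * sqrt(15) /249386965033098240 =-1.01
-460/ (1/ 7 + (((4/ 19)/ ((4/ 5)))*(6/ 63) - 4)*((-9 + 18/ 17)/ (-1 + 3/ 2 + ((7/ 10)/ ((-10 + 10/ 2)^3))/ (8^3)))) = -332811919580/ 45780157739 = -7.27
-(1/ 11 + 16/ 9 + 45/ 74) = -18145/ 7326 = -2.48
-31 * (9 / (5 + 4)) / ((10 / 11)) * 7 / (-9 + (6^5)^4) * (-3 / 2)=0.00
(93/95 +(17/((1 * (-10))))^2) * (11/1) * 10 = 425.58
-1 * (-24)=24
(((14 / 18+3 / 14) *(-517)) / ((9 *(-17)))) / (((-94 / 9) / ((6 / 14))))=-1375 / 9996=-0.14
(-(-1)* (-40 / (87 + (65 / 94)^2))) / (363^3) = -353440 / 36972192848679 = -0.00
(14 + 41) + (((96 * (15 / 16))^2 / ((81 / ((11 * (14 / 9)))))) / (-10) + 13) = -928 / 9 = -103.11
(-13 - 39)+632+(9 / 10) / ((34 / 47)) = 197623 / 340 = 581.24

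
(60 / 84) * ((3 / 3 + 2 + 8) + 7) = 12.86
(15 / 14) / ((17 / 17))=15 / 14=1.07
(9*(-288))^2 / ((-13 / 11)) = -73903104 / 13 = -5684854.15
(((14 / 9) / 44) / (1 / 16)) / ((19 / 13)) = 728 / 1881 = 0.39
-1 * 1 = -1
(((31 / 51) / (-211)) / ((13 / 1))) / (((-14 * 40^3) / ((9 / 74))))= 93 / 3091821824000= 0.00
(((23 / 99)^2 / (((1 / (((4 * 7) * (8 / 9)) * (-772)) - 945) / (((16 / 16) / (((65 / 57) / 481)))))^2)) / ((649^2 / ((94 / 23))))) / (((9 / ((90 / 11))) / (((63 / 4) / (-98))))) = -1141140044244967424 / 74856885798856860134671455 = -0.00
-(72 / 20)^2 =-324 / 25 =-12.96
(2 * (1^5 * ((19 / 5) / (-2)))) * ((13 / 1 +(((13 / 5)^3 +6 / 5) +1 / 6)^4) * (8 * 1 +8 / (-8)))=-5418823554837008533 / 1582031250000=-3425231.68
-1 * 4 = -4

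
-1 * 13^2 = -169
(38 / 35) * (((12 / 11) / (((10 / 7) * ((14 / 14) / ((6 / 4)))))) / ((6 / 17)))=969 / 275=3.52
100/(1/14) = 1400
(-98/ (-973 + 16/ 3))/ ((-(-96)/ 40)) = 245/ 5806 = 0.04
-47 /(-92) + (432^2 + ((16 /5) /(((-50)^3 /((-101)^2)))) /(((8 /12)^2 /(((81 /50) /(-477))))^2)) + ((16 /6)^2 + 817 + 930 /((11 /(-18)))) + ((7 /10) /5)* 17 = 1858156798271962586203 /9993895312500000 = 185929.18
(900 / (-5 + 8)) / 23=300 / 23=13.04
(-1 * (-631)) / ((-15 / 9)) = -1893 / 5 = -378.60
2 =2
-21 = -21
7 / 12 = 0.58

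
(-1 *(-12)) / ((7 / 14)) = 24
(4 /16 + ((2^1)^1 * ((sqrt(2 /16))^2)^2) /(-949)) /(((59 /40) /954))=18104535 /111982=161.67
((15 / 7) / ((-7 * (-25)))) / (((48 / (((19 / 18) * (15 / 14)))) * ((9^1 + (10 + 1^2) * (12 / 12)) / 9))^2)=1083 / 786759680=0.00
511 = 511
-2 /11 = -0.18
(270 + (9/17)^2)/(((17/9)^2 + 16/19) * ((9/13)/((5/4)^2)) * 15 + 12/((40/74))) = 289401255/55153627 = 5.25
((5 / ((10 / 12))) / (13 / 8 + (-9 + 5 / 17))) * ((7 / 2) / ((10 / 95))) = -9044 / 321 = -28.17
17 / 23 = 0.74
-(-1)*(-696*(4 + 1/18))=-8468/3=-2822.67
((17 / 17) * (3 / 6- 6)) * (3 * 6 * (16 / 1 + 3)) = -1881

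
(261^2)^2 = 4640470641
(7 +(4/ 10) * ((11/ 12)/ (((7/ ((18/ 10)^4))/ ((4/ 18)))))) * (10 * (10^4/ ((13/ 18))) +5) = 56089305374/ 56875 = 986185.59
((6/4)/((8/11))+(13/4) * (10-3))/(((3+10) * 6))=397/1248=0.32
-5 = -5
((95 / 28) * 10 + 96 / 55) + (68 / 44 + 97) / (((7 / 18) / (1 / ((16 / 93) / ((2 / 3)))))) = 111937 / 110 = 1017.61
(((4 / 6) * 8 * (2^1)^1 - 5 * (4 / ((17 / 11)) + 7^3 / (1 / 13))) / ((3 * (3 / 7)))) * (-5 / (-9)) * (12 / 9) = -159202540 / 12393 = -12846.17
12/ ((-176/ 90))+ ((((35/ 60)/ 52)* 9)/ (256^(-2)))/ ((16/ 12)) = 1417509/ 286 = 4956.33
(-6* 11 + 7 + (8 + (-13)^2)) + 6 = 124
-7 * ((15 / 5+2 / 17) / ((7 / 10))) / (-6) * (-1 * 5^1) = -1325 / 51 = -25.98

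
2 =2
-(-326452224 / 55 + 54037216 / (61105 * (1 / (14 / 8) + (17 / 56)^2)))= 754585143108608 / 127159505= 5934162.32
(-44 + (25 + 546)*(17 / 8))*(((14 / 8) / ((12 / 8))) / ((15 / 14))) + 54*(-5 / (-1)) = 111119 / 72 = 1543.32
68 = 68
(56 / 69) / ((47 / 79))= 4424 / 3243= 1.36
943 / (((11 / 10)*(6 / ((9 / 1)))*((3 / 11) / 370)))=1744550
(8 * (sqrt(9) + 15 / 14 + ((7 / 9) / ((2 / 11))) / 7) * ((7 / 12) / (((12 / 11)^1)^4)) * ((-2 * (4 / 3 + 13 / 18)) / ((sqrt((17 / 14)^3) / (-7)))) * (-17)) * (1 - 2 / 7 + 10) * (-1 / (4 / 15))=139830700625 * sqrt(238) / 9517824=226648.76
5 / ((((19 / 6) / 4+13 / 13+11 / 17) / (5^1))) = 2040 / 199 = 10.25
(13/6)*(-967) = -12571/6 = -2095.17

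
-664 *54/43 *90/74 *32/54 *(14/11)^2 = -187407360/192511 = -973.49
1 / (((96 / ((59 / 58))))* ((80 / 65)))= 767 / 89088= 0.01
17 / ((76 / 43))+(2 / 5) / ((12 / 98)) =14689 / 1140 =12.89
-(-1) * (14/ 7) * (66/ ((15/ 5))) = 44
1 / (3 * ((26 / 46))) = 23 / 39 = 0.59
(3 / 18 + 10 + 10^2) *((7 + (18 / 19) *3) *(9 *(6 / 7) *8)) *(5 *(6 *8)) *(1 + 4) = 10679644800 / 133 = 80298081.20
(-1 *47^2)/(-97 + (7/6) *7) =13254/533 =24.87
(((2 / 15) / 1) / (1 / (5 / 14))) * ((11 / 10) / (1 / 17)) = 187 / 210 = 0.89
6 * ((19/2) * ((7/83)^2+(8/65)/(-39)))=1312957/5821205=0.23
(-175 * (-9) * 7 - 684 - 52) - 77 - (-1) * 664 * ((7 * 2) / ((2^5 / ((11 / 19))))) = 394447 / 38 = 10380.18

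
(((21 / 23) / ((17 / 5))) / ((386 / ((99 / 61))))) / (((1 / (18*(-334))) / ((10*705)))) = -220293958500 / 4603243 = -47856.25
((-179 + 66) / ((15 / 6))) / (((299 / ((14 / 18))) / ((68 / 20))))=-26894 / 67275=-0.40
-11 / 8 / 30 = -0.05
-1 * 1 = -1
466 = 466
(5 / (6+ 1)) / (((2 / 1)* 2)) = 5 / 28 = 0.18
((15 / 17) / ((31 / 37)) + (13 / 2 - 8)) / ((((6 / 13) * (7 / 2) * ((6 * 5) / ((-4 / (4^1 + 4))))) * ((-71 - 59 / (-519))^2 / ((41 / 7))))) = 577958919 / 107543188844000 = 0.00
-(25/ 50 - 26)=51/ 2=25.50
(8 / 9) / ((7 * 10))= 4 / 315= 0.01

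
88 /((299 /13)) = 88 /23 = 3.83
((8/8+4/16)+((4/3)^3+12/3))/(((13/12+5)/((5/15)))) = 823/1971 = 0.42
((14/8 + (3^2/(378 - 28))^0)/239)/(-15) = -11/14340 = -0.00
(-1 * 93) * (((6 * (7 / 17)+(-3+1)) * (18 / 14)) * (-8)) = 53568 / 119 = 450.15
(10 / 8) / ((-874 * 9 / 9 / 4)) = -0.01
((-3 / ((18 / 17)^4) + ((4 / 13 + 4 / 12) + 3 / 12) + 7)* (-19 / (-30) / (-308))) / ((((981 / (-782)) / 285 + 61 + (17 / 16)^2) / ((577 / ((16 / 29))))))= -844818381932587 / 4434037161850296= -0.19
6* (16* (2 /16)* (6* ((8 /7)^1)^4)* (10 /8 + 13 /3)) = 1646592 /2401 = 685.79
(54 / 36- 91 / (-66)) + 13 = 524 / 33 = 15.88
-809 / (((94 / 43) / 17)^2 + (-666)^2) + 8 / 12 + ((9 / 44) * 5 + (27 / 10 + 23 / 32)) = 798794737643159 / 156432564124320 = 5.11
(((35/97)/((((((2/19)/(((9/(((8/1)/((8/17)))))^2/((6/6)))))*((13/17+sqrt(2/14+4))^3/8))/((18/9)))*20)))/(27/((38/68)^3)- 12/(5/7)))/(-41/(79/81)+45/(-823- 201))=19723500653990689920/674165622429630790150721- 1669733246469187200*sqrt(203)/674165622429630790150721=-0.00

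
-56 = -56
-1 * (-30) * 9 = 270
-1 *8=-8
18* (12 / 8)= 27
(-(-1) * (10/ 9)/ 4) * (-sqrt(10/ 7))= -5 * sqrt(70)/ 126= -0.33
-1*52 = -52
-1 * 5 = -5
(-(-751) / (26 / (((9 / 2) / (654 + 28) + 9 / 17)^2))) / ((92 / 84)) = 2436304726611 / 321534639712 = 7.58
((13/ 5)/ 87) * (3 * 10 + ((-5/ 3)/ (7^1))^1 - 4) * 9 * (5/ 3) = 7033/ 609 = 11.55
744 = 744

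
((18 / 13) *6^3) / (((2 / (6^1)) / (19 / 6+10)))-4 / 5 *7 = 767516 / 65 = 11807.94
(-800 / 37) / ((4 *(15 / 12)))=-160 / 37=-4.32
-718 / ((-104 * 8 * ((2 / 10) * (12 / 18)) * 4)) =1.62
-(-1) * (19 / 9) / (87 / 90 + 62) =190 / 5667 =0.03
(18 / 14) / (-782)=-9 / 5474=-0.00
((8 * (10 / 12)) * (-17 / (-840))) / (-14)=-17 / 1764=-0.01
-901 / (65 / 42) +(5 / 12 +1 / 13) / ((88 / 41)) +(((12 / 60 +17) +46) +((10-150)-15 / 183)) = -250779569 / 380640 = -658.84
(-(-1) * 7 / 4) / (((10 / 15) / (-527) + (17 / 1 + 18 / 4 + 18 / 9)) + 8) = 11067 / 199198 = 0.06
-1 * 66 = -66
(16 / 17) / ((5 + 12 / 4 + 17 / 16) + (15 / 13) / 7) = 0.10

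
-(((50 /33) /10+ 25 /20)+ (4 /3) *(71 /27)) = -17491 /3564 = -4.91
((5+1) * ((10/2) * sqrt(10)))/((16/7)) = 105 * sqrt(10)/8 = 41.50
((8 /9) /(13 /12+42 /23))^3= 398688256 /13980103929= 0.03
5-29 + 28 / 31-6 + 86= 1764 / 31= 56.90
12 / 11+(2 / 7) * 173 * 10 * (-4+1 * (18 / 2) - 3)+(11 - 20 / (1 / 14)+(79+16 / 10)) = 308486 / 385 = 801.26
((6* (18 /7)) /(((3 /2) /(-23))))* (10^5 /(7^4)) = -165600000 /16807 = -9853.04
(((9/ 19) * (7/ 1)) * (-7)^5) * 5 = -5294205/ 19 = -278642.37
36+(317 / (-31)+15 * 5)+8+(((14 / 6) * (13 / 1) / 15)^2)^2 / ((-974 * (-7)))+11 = 14830058177863 / 123814271250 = 119.78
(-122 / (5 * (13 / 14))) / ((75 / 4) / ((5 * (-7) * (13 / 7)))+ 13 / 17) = -116144 / 2105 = -55.18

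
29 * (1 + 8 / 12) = 145 / 3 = 48.33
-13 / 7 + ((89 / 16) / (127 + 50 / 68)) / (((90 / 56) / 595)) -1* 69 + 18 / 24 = -59083175 / 1094436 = -53.99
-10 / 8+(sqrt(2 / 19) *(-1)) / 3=-5 / 4 -sqrt(38) / 57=-1.36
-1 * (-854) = 854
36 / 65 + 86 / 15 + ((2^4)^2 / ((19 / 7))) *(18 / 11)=6546154 / 40755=160.62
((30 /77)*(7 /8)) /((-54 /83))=-415 /792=-0.52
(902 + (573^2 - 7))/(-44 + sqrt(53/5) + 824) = 1283973600/3041947 - 329224 *sqrt(265)/3041947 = 420.33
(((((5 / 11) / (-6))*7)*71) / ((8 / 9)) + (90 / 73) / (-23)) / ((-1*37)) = 12532785 / 10933648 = 1.15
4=4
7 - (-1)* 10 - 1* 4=13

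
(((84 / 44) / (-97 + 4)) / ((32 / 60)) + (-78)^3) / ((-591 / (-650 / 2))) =-140245945775 / 537416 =-260963.47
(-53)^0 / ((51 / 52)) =52 / 51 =1.02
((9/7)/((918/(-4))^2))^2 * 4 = 64/26851082769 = 0.00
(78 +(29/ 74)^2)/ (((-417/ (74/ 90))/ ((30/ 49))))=-427969/ 4536126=-0.09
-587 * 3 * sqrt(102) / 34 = -1761 * sqrt(102) / 34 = -523.09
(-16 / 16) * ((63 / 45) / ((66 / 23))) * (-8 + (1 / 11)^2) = 155687 / 39930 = 3.90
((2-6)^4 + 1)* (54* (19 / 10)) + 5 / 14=1845799 / 70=26368.56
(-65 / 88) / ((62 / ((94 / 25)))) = -0.04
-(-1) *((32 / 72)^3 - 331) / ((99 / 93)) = -7478285 / 24057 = -310.86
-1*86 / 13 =-86 / 13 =-6.62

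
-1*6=-6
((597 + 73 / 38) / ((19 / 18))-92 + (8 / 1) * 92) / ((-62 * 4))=-437315 / 89528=-4.88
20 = 20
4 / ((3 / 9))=12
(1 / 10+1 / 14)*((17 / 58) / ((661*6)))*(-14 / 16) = -17 / 1533520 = -0.00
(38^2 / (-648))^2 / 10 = 130321 / 262440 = 0.50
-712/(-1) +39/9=2149/3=716.33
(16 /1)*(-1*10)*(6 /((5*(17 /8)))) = -1536 /17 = -90.35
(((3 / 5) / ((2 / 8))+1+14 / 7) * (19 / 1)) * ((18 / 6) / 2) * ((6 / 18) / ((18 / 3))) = 8.55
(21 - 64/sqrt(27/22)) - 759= -738 - 64 * sqrt(66)/9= -795.77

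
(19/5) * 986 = 18734/5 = 3746.80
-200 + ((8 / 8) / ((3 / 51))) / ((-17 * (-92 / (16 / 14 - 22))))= -64473 / 322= -200.23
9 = 9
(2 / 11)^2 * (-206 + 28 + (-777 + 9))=-344 / 11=-31.27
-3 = -3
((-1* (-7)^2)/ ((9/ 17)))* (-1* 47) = 39151/ 9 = 4350.11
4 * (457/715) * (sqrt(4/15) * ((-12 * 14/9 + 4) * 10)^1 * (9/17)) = -102.51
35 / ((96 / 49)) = 1715 / 96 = 17.86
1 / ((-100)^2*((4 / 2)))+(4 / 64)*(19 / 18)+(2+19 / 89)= 9129419 / 4005000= 2.28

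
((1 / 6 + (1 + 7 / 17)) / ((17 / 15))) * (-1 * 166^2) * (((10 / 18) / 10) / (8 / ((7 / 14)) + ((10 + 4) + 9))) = -5545645 / 101439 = -54.67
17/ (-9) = -1.89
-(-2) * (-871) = -1742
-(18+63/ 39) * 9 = -2295/ 13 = -176.54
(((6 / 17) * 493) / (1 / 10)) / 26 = 66.92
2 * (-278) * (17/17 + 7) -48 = -4496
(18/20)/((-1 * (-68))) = 0.01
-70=-70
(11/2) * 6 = 33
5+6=11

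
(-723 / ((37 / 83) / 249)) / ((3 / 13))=-64749711 / 37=-1749992.19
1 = 1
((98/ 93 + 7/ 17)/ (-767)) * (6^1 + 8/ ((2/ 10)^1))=-106582/ 1212627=-0.09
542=542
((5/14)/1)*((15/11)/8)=75/1232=0.06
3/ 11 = 0.27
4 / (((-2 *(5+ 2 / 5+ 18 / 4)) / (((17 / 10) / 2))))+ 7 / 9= 20 / 33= 0.61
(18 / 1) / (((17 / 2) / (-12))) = -432 / 17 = -25.41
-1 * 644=-644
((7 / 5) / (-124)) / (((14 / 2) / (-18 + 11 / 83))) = 1483 / 51460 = 0.03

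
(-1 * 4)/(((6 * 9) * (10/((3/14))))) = -1/630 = -0.00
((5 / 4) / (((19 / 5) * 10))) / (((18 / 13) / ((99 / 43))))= 0.05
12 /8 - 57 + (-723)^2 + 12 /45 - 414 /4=7838554 /15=522570.27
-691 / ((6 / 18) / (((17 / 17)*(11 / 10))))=-2280.30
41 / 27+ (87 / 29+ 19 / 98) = 12469 / 2646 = 4.71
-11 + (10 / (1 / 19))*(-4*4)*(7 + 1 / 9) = -194659 / 9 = -21628.78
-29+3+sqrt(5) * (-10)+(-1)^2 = -25 -10 * sqrt(5) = -47.36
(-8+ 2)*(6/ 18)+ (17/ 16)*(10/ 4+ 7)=259/ 32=8.09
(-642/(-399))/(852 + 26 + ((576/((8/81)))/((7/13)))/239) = 25573/14674745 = 0.00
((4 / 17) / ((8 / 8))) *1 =4 / 17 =0.24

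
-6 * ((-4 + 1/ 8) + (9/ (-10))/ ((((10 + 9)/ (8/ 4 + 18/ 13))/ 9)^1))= 157623/ 4940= 31.91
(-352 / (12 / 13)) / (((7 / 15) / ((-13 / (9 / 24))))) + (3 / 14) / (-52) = 61867511 / 2184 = 28327.61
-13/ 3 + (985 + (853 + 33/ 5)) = 27604/ 15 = 1840.27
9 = 9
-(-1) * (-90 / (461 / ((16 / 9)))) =-0.35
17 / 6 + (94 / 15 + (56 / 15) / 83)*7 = 117067 / 2490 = 47.01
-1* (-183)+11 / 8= 1475 / 8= 184.38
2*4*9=72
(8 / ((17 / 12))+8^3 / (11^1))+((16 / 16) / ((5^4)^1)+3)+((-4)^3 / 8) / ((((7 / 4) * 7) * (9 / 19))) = 53.82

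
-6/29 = -0.21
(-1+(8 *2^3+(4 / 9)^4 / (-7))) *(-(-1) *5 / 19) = 14465725 / 872613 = 16.58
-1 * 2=-2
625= 625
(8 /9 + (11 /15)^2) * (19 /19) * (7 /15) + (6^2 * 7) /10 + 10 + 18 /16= 332917 /9000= 36.99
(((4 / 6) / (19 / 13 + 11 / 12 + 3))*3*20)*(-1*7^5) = -104875680 / 839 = -125000.81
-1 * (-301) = 301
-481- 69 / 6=-985 / 2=-492.50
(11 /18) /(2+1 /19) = 209 /702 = 0.30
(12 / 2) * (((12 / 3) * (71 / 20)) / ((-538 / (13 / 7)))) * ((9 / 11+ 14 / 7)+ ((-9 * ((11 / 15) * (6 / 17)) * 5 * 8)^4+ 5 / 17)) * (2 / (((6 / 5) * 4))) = -4565486652732759 / 494277278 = -9236691.34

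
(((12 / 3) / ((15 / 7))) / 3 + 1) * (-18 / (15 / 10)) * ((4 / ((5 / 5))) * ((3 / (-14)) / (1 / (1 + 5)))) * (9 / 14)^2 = 70956 / 1715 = 41.37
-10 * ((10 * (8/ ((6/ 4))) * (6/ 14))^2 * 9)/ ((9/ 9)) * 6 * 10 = -138240000/ 49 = -2821224.49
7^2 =49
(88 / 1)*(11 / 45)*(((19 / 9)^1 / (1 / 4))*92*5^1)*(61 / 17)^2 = 1075854.61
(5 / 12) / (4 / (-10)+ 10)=25 / 576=0.04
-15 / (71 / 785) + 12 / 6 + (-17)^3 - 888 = -423504 / 71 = -5964.85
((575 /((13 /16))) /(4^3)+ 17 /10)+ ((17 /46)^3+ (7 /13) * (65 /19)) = 1761108637 /120209960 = 14.65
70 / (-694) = -35 / 347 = -0.10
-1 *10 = -10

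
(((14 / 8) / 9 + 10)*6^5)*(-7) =-554904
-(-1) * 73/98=73/98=0.74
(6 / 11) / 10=3 / 55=0.05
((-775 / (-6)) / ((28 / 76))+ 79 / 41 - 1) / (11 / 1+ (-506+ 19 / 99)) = -19975593 / 28117964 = -0.71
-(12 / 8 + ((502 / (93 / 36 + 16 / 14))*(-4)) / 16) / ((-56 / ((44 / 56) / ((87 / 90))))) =-3323925 / 7116368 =-0.47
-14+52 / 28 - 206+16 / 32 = -3047 / 14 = -217.64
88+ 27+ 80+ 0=195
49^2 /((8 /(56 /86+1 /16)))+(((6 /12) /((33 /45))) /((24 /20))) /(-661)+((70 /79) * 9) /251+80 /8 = 177928579236849 /793548331136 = 224.22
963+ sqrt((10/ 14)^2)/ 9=60674/ 63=963.08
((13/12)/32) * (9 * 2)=39/64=0.61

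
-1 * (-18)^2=-324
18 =18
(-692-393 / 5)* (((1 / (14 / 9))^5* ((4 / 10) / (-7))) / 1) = 227515797 / 47059600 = 4.83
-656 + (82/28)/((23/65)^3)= -100482103/170338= -589.90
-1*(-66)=66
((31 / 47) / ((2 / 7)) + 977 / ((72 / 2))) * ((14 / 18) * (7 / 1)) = 2441425 / 15228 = 160.32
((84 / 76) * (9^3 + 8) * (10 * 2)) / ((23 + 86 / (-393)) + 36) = 121649220 / 438919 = 277.16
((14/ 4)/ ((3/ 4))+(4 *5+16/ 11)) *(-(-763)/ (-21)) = -93958/ 99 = -949.07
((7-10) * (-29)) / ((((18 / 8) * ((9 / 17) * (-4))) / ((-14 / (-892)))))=-3451 / 12042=-0.29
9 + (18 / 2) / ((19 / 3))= 198 / 19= 10.42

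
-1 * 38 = -38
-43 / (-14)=43 / 14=3.07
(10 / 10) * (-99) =-99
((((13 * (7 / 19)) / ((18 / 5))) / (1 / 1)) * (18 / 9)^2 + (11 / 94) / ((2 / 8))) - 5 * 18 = -676798 / 8037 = -84.21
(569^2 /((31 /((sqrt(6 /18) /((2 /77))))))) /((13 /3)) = 24929597 * sqrt(3) /806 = 53572.37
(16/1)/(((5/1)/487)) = 7792/5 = 1558.40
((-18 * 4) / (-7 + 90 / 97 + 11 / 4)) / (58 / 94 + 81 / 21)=287217 / 59294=4.84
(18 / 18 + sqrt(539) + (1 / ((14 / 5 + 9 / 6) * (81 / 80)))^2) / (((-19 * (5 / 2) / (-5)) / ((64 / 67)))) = 2.44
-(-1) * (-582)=-582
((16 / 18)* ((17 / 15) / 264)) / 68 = 1 / 17820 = 0.00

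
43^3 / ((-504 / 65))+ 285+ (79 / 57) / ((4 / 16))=-9963.34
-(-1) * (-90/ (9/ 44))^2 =193600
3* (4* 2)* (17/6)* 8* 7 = 3808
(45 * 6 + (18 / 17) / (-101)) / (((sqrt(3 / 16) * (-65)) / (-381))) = 235494576 * sqrt(3) / 111605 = 3654.75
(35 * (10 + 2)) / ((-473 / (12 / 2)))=-2520 / 473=-5.33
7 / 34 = 0.21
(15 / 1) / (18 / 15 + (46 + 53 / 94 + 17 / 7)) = 49350 / 165133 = 0.30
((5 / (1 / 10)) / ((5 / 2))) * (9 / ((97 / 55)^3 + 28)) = 5.38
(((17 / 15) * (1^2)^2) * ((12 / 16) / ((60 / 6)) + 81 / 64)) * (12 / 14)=7293 / 5600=1.30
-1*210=-210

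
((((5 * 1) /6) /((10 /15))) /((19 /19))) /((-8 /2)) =-5 /16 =-0.31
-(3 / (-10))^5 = 243 / 100000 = 0.00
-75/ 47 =-1.60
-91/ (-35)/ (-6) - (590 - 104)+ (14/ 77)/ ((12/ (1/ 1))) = -26753/ 55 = -486.42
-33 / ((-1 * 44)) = 3 / 4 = 0.75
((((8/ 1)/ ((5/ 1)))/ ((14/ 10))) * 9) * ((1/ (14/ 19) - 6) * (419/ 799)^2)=-410812740/ 31281649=-13.13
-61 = -61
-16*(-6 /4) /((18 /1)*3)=4 /9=0.44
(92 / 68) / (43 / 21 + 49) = 483 / 18224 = 0.03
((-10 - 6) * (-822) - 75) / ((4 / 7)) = 91539 / 4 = 22884.75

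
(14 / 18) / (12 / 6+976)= 7 / 8802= 0.00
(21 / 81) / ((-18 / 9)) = -7 / 54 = -0.13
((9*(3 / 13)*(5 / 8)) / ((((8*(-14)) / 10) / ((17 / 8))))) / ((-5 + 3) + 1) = 11475 / 46592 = 0.25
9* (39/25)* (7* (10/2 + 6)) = 27027/25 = 1081.08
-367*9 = -3303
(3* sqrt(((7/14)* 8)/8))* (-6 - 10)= -24* sqrt(2)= -33.94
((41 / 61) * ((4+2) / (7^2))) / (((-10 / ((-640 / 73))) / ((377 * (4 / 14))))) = 11870976 / 1527379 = 7.77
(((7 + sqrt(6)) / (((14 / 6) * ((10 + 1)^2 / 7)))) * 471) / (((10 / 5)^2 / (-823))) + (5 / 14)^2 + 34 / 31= -22702.91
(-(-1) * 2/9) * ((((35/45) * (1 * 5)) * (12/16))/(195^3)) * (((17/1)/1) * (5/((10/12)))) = 119/13346775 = 0.00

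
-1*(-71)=71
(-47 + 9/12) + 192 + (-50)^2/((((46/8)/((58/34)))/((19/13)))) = 25003389/20332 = 1229.76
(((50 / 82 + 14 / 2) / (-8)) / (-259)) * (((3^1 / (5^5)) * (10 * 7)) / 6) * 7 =273 / 948125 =0.00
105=105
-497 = -497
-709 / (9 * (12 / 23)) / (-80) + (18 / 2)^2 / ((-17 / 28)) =-19318301 / 146880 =-131.52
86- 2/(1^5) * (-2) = 90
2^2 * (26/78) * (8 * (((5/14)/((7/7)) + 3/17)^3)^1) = 8193532/5055477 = 1.62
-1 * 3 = -3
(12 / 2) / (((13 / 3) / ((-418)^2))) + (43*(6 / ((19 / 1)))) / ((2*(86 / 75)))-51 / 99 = 3943958255 / 16302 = 241930.94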